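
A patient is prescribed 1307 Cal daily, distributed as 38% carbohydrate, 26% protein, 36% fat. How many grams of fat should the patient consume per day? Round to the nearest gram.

Fat energy = 36% × 1307 = 470.52 kcal.
At 9 kcal/g: 470.52 ÷ 9 = 52.28 g.

52 g/day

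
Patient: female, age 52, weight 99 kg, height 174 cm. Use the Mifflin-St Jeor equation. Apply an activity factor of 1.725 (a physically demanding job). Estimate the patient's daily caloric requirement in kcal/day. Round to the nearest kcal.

2857 kcal/day

Mifflin-St Jeor (female): BMR = 10(99) + 6.25(174) − 5(52) − 161 = 990 + 1087.5 − 260 − 161 = 1656.5 kcal/day.
TEE = BMR × activity factor = 1656.5 × 1.725 = 2857.4625 kcal/day.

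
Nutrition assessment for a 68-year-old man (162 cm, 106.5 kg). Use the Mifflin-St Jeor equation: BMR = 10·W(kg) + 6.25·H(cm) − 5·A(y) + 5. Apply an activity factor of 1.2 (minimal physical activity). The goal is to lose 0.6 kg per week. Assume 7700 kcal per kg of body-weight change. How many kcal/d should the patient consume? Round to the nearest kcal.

1431 kcal/d

Mifflin-St Jeor (male): BMR = 10(106.5) + 6.25(162) − 5(68) + 5 = 1065 + 1012.5 − 340 + 5 = 1742.5 kcal/day.
TEE = 1742.5 × 1.2 = 2091 kcal/day.
Required daily deficit = 0.6 × 7700 ÷ 7 = 660 kcal/day.
Target intake = 2091 − 660 = 1431 kcal/day.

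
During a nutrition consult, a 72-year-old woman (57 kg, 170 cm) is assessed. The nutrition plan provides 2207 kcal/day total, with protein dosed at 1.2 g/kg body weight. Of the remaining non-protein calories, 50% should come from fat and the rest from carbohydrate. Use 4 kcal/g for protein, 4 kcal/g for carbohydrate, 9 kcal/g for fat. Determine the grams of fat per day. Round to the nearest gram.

107 g/day

Protein = 1.2 × 57 = 68.4 g → 68.4 × 4 = 273.6 kcal.
Non-protein calories = 2207 − 273.6 = 1933.4 kcal.
Fat: 50% × 1933.4 = 966.7 kcal; carbohydrate: 966.7 kcal.
Fat: 966.7 kcal ÷ 9 kcal/g = 107.4111 g.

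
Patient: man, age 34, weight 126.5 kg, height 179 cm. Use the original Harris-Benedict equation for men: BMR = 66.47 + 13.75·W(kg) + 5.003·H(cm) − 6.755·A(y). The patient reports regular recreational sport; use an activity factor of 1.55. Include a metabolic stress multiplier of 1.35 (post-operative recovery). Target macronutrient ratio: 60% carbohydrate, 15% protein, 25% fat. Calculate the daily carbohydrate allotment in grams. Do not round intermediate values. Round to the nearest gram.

776 g/day

Harris-Benedict: BMR = 66.47 + 13.75(126.5) + 5.003(179) − 6.755(34) = 2471.712 kcal/day.
TEE = 2471.712 × 1.55 = 3831.1536 kcal/day.
With stress factor 1.35: 3831.1536 × 1.35 = 5172.0574 kcal/day.
Carbohydrate energy = 60% × 5172.0574 = 3103.2344 kcal.
Carbohydrate = 3103.2344 ÷ 4 kcal/g = 775.8086 g.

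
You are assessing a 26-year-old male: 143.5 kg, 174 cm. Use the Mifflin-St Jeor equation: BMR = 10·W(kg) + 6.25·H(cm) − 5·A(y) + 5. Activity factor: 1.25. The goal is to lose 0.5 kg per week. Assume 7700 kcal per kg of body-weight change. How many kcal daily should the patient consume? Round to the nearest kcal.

2447 kcal daily

Mifflin-St Jeor (male): BMR = 10(143.5) + 6.25(174) − 5(26) + 5 = 1435 + 1087.5 − 130 + 5 = 2397.5 kcal/day.
TEE = 2397.5 × 1.25 = 2996.875 kcal/day.
Required daily deficit = 0.5 × 7700 ÷ 7 = 550 kcal/day.
Target intake = 2996.875 − 550 = 2446.875 kcal/day.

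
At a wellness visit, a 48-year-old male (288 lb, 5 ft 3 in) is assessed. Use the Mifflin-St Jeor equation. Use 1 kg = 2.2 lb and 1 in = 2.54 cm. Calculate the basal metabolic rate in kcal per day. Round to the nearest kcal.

Convert to metric: weight = 288 ÷ 2.2 = 130.9091 kg; height = (5×12 + 3) × 2.54 = 63 × 2.54 = 160.02 cm.
Mifflin-St Jeor (male): BMR = 10(130.9091) + 6.25(160.02) − 5(48) + 5 = 1309.0909 + 1000.125 − 240 + 5 = 2074.2159 kcal/day.

2074 kcal per day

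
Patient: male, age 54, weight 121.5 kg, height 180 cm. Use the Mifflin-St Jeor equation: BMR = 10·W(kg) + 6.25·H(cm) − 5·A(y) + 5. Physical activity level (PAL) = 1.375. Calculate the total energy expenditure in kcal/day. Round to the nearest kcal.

Mifflin-St Jeor (male): BMR = 10(121.5) + 6.25(180) − 5(54) + 5 = 1215 + 1125 − 270 + 5 = 2075 kcal/day.
TEE = BMR × activity factor = 2075 × 1.375 = 2853.125 kcal/day.

2853 kcal/day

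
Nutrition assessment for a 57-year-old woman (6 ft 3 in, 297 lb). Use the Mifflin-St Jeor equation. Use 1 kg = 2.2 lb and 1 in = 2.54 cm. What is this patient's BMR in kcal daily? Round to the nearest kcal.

Convert to metric: weight = 297 ÷ 2.2 = 135 kg; height = (6×12 + 3) × 2.54 = 75 × 2.54 = 190.5 cm.
Mifflin-St Jeor (female): BMR = 10(135) + 6.25(190.5) − 5(57) − 161 = 1350 + 1190.625 − 285 − 161 = 2094.625 kcal/day.

2095 kcal daily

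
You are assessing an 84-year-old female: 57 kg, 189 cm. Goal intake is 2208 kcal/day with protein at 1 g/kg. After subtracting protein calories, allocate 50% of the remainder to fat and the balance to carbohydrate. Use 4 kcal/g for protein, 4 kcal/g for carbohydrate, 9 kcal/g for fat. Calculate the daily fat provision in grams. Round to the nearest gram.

110 g/day

Protein = 1 × 57 = 57 g → 57 × 4 = 228 kcal.
Non-protein calories = 2208 − 228 = 1980 kcal.
Fat: 50% × 1980 = 990 kcal; carbohydrate: 990 kcal.
Fat: 990 kcal ÷ 9 kcal/g = 110 g.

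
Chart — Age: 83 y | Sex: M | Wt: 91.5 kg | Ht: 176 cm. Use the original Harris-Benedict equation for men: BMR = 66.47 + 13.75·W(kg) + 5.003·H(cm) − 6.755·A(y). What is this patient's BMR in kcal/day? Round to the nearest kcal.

1644 kcal/day

Harris-Benedict: BMR = 66.47 + 13.75(91.5) + 5.003(176) − 6.755(83) = 1644.458 kcal/day.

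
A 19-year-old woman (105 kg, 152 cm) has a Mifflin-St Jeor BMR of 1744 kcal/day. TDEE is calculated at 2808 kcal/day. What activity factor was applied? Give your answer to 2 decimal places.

1.61

Activity factor = TEE ÷ BMR = 2808 ÷ 1744 = 1.61.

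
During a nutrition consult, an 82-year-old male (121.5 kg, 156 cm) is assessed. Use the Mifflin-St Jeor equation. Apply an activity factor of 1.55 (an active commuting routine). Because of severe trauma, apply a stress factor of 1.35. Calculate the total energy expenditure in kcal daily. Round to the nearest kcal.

Mifflin-St Jeor (male): BMR = 10(121.5) + 6.25(156) − 5(82) + 5 = 1215 + 975 − 410 + 5 = 1785 kcal/day.
TEE = BMR × activity factor = 1785 × 1.55 = 2766.75 kcal/day.
Apply stress factor: 2766.75 × 1.35 = 3735.1125 kcal/day.

3735 kcal daily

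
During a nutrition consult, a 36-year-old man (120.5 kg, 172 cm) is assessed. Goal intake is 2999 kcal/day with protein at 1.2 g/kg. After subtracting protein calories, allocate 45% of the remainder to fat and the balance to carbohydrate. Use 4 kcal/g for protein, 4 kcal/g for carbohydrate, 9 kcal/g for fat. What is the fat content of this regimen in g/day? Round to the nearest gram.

Protein = 1.2 × 120.5 = 144.6 g → 144.6 × 4 = 578.4 kcal.
Non-protein calories = 2999 − 578.4 = 2420.6 kcal.
Fat: 45% × 2420.6 = 1089.27 kcal; carbohydrate: 1331.33 kcal.
Fat: 1089.27 kcal ÷ 9 kcal/g = 121.03 g.

121 g/day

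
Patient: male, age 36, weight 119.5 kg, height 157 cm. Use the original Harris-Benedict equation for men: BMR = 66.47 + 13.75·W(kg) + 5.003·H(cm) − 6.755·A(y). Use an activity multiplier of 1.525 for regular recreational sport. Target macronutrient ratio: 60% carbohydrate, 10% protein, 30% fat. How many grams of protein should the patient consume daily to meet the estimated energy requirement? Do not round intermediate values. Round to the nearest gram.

86 g/day

Harris-Benedict: BMR = 66.47 + 13.75(119.5) + 5.003(157) − 6.755(36) = 2251.886 kcal/day.
TEE = 2251.886 × 1.525 = 3434.1262 kcal/day.
Protein energy = 10% × 3434.1262 = 343.4126 kcal.
Protein = 343.4126 ÷ 4 kcal/g = 85.8532 g.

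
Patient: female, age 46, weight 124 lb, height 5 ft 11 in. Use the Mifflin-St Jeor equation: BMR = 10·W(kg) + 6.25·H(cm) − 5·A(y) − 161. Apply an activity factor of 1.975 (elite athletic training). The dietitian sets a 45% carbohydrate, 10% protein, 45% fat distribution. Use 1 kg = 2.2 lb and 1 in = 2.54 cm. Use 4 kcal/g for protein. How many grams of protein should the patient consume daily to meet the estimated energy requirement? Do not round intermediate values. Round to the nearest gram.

Convert to metric: weight = 124 ÷ 2.2 = 56.3636 kg; height = (5×12 + 11) × 2.54 = 71 × 2.54 = 180.34 cm.
Mifflin-St Jeor (female): BMR = 10(56.3636) + 6.25(180.34) − 5(46) − 161 = 563.6364 + 1127.125 − 230 − 161 = 1299.7614 kcal/day.
TEE = 1299.7614 × 1.975 = 2567.0287 kcal/day.
Protein energy = 10% × 2567.0287 = 256.7029 kcal.
Protein = 256.7029 ÷ 4 kcal/g = 64.1757 g.

64 g/day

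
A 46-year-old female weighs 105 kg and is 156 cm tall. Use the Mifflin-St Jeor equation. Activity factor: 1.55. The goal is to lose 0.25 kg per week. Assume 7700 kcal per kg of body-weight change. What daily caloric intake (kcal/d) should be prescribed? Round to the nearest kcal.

2258 kcal/d

Mifflin-St Jeor (female): BMR = 10(105) + 6.25(156) − 5(46) − 161 = 1050 + 975 − 230 − 161 = 1634 kcal/day.
TEE = 1634 × 1.55 = 2532.7 kcal/day.
Required daily deficit = 0.25 × 7700 ÷ 7 = 275 kcal/day.
Target intake = 2532.7 − 275 = 2257.7 kcal/day.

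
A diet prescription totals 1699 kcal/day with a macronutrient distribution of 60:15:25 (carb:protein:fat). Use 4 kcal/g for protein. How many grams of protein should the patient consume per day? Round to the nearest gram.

Protein energy = 15% × 1699 = 254.85 kcal.
At 4 kcal/g: 254.85 ÷ 4 = 63.7125 g.

64 g/day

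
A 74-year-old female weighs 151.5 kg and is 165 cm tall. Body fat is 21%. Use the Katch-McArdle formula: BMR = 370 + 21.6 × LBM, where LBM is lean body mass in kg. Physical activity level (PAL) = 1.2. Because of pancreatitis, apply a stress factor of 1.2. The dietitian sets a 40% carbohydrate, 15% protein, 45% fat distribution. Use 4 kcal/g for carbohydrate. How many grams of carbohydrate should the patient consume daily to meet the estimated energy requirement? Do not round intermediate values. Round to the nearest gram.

LBM = 151.5 × (1 − 0.21) = 119.685 kg. Katch-McArdle: BMR = 370 + 21.6 × 119.685 = 2955.196 kcal/day.
TEE = 2955.196 × 1.2 = 3546.2352 kcal/day.
With stress factor 1.2: 3546.2352 × 1.2 = 4255.4822 kcal/day.
Carbohydrate energy = 40% × 4255.4822 = 1702.1929 kcal.
Carbohydrate = 1702.1929 ÷ 4 kcal/g = 425.5482 g.

426 g/day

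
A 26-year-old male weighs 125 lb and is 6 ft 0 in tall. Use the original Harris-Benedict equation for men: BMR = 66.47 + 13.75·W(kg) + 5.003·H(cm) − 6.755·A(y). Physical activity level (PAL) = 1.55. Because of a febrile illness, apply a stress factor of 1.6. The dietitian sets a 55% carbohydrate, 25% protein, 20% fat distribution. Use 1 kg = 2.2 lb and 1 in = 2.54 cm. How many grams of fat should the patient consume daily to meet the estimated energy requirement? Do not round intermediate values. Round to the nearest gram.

Convert to metric: weight = 125 ÷ 2.2 = 56.8182 kg; height = (6×12 + 0) × 2.54 = 72 × 2.54 = 182.88 cm.
Harris-Benedict: BMR = 66.47 + 13.75(56.8182) + 5.003(182.88) − 6.755(26) = 1587.0386 kcal/day.
TEE = 1587.0386 × 1.55 = 2459.9099 kcal/day.
With stress factor 1.6: 2459.9099 × 1.6 = 3935.8558 kcal/day.
Fat energy = 20% × 3935.8558 = 787.1712 kcal.
Fat = 787.1712 ÷ 9 kcal/g = 87.4635 g.

87 g/day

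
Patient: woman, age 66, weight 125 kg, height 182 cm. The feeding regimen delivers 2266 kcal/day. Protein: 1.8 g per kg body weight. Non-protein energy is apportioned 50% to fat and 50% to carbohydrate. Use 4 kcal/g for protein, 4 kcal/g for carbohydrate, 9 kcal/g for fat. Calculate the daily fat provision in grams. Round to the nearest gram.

76 g/day

Protein = 1.8 × 125 = 225 g → 225 × 4 = 900 kcal.
Non-protein calories = 2266 − 900 = 1366 kcal.
Fat: 50% × 1366 = 683 kcal; carbohydrate: 683 kcal.
Fat: 683 kcal ÷ 9 kcal/g = 75.8889 g.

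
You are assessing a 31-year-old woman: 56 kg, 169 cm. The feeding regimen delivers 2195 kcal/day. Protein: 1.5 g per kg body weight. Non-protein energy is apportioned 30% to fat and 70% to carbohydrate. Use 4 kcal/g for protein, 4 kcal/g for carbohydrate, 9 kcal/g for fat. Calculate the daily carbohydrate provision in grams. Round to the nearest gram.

Protein = 1.5 × 56 = 84 g → 84 × 4 = 336 kcal.
Non-protein calories = 2195 − 336 = 1859 kcal.
Fat: 30% × 1859 = 557.7 kcal; carbohydrate: 1301.3 kcal.
Carbohydrate: 1301.3 kcal ÷ 4 kcal/g = 325.325 g.

325 g/day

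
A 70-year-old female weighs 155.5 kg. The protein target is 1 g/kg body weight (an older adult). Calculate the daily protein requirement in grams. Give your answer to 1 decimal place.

Protein = 1 g/kg × 155.5 kg = 155.5 g/day.

155.5 g/day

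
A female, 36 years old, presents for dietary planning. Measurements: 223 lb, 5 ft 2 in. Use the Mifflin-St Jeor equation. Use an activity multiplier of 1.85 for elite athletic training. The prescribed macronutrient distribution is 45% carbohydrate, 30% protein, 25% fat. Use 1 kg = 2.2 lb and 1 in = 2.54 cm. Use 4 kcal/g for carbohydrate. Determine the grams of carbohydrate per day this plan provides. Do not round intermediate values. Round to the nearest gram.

Convert to metric: weight = 223 ÷ 2.2 = 101.3636 kg; height = (5×12 + 2) × 2.54 = 62 × 2.54 = 157.48 cm.
Mifflin-St Jeor (female): BMR = 10(101.3636) + 6.25(157.48) − 5(36) − 161 = 1013.6364 + 984.25 − 180 − 161 = 1656.8864 kcal/day.
TEE = 1656.8864 × 1.85 = 3065.2398 kcal/day.
Carbohydrate energy = 45% × 3065.2398 = 1379.3579 kcal.
Carbohydrate = 1379.3579 ÷ 4 kcal/g = 344.8395 g.

345 g/day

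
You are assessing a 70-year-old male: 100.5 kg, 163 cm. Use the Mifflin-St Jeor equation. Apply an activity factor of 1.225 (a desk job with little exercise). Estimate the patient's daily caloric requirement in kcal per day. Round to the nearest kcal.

2056 kcal per day

Mifflin-St Jeor (male): BMR = 10(100.5) + 6.25(163) − 5(70) + 5 = 1005 + 1018.75 − 350 + 5 = 1678.75 kcal/day.
TEE = BMR × activity factor = 1678.75 × 1.225 = 2056.4688 kcal/day.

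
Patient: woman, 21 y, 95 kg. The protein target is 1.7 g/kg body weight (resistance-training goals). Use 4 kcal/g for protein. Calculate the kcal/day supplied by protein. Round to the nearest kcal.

Protein = 1.7 g/kg × 95 kg = 161.5 g/day.
Protein energy = 161.5 g × 4 kcal/g = 646 kcal/day.

646 kcal/day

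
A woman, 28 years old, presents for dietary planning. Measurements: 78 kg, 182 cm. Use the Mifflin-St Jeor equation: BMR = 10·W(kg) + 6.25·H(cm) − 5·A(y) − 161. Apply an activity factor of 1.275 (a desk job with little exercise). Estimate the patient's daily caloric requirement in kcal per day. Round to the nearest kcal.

2061 kcal per day

Mifflin-St Jeor (female): BMR = 10(78) + 6.25(182) − 5(28) − 161 = 780 + 1137.5 − 140 − 161 = 1616.5 kcal/day.
TEE = BMR × activity factor = 1616.5 × 1.275 = 2061.0375 kcal/day.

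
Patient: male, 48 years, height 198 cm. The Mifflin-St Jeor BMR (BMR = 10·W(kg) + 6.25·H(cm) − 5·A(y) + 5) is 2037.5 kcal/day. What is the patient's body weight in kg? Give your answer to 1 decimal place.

103.5 kg

2037.5 = 10·W + 6.25(198) − 5(48) + 5
10·W = 2037.5 − 1002.5 = 1035, so W = 103.5 kg.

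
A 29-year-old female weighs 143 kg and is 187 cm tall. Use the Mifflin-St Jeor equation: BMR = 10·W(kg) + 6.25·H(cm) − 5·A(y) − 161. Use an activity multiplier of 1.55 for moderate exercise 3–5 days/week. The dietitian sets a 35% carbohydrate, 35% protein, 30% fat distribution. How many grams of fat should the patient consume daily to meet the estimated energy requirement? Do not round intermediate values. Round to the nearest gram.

118 g/day

Mifflin-St Jeor (female): BMR = 10(143) + 6.25(187) − 5(29) − 161 = 1430 + 1168.75 − 145 − 161 = 2292.75 kcal/day.
TEE = 2292.75 × 1.55 = 3553.7625 kcal/day.
Fat energy = 30% × 3553.7625 = 1066.1288 kcal.
Fat = 1066.1288 ÷ 9 kcal/g = 118.4588 g.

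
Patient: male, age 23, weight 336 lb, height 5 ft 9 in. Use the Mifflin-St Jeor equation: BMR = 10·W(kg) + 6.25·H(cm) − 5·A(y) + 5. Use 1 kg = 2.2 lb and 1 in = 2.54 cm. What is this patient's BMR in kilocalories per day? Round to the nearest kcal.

Convert to metric: weight = 336 ÷ 2.2 = 152.7273 kg; height = (5×12 + 9) × 2.54 = 69 × 2.54 = 175.26 cm.
Mifflin-St Jeor (male): BMR = 10(152.7273) + 6.25(175.26) − 5(23) + 5 = 1527.2727 + 1095.375 − 115 + 5 = 2512.6477 kcal/day.

2513 kilocalories per day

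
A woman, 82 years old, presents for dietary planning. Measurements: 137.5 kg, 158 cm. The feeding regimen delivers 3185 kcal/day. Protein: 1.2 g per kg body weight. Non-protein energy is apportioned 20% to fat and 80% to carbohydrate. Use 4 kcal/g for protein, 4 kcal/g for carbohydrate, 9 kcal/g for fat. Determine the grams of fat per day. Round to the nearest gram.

Protein = 1.2 × 137.5 = 165 g → 165 × 4 = 660 kcal.
Non-protein calories = 3185 − 660 = 2525 kcal.
Fat: 20% × 2525 = 505 kcal; carbohydrate: 2020 kcal.
Fat: 505 kcal ÷ 9 kcal/g = 56.1111 g.

56 g/day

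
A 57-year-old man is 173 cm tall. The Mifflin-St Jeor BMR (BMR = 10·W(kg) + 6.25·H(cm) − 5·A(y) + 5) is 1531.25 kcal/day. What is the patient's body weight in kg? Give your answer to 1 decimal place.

1531.25 = 10·W + 6.25(173) − 5(57) + 5
10·W = 1531.25 − 801.25 = 730, so W = 73 kg.

73.0 kg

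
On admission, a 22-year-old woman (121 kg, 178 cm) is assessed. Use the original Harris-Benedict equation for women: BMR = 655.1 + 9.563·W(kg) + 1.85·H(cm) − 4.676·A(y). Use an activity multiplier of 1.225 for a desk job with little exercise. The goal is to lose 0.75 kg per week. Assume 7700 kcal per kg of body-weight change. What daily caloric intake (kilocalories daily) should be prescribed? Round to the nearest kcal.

Harris-Benedict: BMR = 655.1 + 9.563(121) + 1.85(178) − 4.676(22) = 2038.651 kcal/day.
TEE = 2038.651 × 1.225 = 2497.3475 kcal/day.
Required daily deficit = 0.75 × 7700 ÷ 7 = 825 kcal/day.
Target intake = 2497.3475 − 825 = 1672.3475 kcal/day.

1672 kilocalories daily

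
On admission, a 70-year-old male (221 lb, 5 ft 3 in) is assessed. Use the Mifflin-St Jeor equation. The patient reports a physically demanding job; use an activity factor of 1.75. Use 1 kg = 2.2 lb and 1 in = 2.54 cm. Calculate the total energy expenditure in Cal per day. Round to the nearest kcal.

2904 Cal per day

Convert to metric: weight = 221 ÷ 2.2 = 100.4545 kg; height = (5×12 + 3) × 2.54 = 63 × 2.54 = 160.02 cm.
Mifflin-St Jeor (male): BMR = 10(100.4545) + 6.25(160.02) − 5(70) + 5 = 1004.5455 + 1000.125 − 350 + 5 = 1659.6705 kcal/day.
TEE = BMR × activity factor = 1659.6705 × 1.75 = 2904.4233 kcal/day.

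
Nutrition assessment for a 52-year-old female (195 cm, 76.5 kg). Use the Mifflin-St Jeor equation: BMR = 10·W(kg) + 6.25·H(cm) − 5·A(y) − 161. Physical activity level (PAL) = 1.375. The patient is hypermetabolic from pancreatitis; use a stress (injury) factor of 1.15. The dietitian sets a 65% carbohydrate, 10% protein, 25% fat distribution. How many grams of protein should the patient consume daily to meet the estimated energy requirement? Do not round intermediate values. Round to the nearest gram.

Mifflin-St Jeor (female): BMR = 10(76.5) + 6.25(195) − 5(52) − 161 = 765 + 1218.75 − 260 − 161 = 1562.75 kcal/day.
TEE = 1562.75 × 1.375 = 2148.7813 kcal/day.
With stress factor 1.15: 2148.7813 × 1.15 = 2471.0984 kcal/day.
Protein energy = 10% × 2471.0984 = 247.1098 kcal.
Protein = 247.1098 ÷ 4 kcal/g = 61.7775 g.

62 g/day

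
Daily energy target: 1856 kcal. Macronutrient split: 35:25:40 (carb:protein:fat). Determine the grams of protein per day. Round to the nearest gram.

116 g/day

Protein energy = 25% × 1856 = 464 kcal.
At 4 kcal/g: 464 ÷ 4 = 116 g.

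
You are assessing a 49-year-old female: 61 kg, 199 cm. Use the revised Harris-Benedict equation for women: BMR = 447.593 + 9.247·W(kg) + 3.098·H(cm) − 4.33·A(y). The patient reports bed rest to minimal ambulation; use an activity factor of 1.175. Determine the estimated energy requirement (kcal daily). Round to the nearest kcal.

1664 kcal daily

Harris-Benedict: BMR = 447.593 + 9.247(61) + 3.098(199) − 4.33(49) = 1415.992 kcal/day.
TEE = BMR × activity factor = 1415.992 × 1.175 = 1663.7906 kcal/day.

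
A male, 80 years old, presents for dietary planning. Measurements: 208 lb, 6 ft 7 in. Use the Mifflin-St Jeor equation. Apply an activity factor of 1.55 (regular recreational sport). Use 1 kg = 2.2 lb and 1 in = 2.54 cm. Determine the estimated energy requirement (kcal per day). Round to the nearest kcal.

Convert to metric: weight = 208 ÷ 2.2 = 94.5455 kg; height = (6×12 + 7) × 2.54 = 79 × 2.54 = 200.66 cm.
Mifflin-St Jeor (male): BMR = 10(94.5455) + 6.25(200.66) − 5(80) + 5 = 945.4545 + 1254.125 − 400 + 5 = 1804.5795 kcal/day.
TEE = BMR × activity factor = 1804.5795 × 1.55 = 2797.0983 kcal/day.

2797 kcal per day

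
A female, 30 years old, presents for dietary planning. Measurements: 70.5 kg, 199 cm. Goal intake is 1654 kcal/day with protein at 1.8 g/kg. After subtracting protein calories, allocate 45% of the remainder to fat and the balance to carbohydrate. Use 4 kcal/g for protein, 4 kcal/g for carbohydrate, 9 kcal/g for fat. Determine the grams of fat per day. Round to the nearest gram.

Protein = 1.8 × 70.5 = 126.9 g → 126.9 × 4 = 507.6 kcal.
Non-protein calories = 1654 − 507.6 = 1146.4 kcal.
Fat: 45% × 1146.4 = 515.88 kcal; carbohydrate: 630.52 kcal.
Fat: 515.88 kcal ÷ 9 kcal/g = 57.32 g.

57 g/day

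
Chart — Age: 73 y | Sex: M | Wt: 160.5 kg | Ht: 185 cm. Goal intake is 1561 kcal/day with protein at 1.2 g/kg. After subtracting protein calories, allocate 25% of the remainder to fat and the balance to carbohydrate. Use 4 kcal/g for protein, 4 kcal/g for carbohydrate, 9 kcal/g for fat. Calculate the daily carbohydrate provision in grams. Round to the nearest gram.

148 g/day

Protein = 1.2 × 160.5 = 192.6 g → 192.6 × 4 = 770.4 kcal.
Non-protein calories = 1561 − 770.4 = 790.6 kcal.
Fat: 25% × 790.6 = 197.65 kcal; carbohydrate: 592.95 kcal.
Carbohydrate: 592.95 kcal ÷ 4 kcal/g = 148.2375 g.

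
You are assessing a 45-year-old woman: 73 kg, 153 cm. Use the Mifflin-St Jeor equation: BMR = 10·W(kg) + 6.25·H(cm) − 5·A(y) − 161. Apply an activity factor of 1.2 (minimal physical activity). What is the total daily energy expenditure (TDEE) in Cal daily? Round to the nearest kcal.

1560 Cal daily

Mifflin-St Jeor (female): BMR = 10(73) + 6.25(153) − 5(45) − 161 = 730 + 956.25 − 225 − 161 = 1300.25 kcal/day.
TEE = BMR × activity factor = 1300.25 × 1.2 = 1560.3 kcal/day.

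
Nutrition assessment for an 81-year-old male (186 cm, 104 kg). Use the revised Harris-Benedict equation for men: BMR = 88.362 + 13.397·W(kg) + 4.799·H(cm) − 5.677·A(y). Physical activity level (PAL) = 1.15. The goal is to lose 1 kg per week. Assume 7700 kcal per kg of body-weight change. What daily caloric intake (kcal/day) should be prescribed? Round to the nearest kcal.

1102 kcal/day

Harris-Benedict: BMR = 88.362 + 13.397(104) + 4.799(186) − 5.677(81) = 1914.427 kcal/day.
TEE = 1914.427 × 1.15 = 2201.5911 kcal/day.
Required daily deficit = 1 × 7700 ÷ 7 = 1100 kcal/day.
Target intake = 2201.5911 − 1100 = 1101.5911 kcal/day.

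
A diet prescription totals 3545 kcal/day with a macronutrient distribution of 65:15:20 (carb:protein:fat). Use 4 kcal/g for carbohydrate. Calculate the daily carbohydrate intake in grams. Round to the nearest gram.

576 g/day

Carbohydrate energy = 65% × 3545 = 2304.25 kcal.
At 4 kcal/g: 2304.25 ÷ 4 = 576.0625 g.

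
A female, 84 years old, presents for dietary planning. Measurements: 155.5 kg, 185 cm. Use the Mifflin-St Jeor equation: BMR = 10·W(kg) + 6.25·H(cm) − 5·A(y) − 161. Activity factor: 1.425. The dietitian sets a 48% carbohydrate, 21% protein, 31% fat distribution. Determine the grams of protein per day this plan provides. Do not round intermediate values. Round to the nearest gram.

159 g/day

Mifflin-St Jeor (female): BMR = 10(155.5) + 6.25(185) − 5(84) − 161 = 1555 + 1156.25 − 420 − 161 = 2130.25 kcal/day.
TEE = 2130.25 × 1.425 = 3035.6063 kcal/day.
Protein energy = 21% × 3035.6063 = 637.4773 kcal.
Protein = 637.4773 ÷ 4 kcal/g = 159.3693 g.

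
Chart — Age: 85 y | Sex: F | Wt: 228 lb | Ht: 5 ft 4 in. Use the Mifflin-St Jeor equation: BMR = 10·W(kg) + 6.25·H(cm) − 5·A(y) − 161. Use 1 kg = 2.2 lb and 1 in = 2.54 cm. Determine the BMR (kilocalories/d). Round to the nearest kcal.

1466 kilocalories/d

Convert to metric: weight = 228 ÷ 2.2 = 103.6364 kg; height = (5×12 + 4) × 2.54 = 64 × 2.54 = 162.56 cm.
Mifflin-St Jeor (female): BMR = 10(103.6364) + 6.25(162.56) − 5(85) − 161 = 1036.3636 + 1016 − 425 − 161 = 1466.3636 kcal/day.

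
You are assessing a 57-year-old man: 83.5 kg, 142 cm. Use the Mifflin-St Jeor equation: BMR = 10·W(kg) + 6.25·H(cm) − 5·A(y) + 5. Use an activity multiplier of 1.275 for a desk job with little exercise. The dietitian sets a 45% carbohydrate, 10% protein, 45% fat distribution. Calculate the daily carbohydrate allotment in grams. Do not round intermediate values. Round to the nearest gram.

207 g/day

Mifflin-St Jeor (male): BMR = 10(83.5) + 6.25(142) − 5(57) + 5 = 835 + 887.5 − 285 + 5 = 1442.5 kcal/day.
TEE = 1442.5 × 1.275 = 1839.1875 kcal/day.
Carbohydrate energy = 45% × 1839.1875 = 827.6344 kcal.
Carbohydrate = 827.6344 ÷ 4 kcal/g = 206.9086 g.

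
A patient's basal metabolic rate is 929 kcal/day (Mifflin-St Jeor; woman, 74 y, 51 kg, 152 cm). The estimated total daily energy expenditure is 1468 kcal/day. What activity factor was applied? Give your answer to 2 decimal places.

1.58

Activity factor = TEE ÷ BMR = 1468 ÷ 929 = 1.58.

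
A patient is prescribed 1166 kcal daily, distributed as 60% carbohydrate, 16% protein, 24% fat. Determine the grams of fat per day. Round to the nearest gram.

Fat energy = 24% × 1166 = 279.84 kcal.
At 9 kcal/g: 279.84 ÷ 9 = 31.0933 g.

31 g/day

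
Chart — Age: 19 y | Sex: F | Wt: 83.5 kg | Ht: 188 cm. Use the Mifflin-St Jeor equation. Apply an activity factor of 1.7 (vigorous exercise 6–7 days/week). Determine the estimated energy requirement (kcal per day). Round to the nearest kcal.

2982 kcal per day

Mifflin-St Jeor (female): BMR = 10(83.5) + 6.25(188) − 5(19) − 161 = 835 + 1175 − 95 − 161 = 1754 kcal/day.
TEE = BMR × activity factor = 1754 × 1.7 = 2981.8 kcal/day.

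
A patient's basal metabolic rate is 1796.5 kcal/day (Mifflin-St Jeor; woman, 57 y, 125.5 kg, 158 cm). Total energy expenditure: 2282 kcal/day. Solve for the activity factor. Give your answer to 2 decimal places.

1.27

Activity factor = TEE ÷ BMR = 2282 ÷ 1796.5 = 1.27.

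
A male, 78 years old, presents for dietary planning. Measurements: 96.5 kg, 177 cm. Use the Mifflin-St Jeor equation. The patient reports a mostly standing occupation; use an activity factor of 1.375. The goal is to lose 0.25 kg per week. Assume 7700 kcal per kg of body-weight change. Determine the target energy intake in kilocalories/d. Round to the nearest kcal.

2044 kilocalories/d

Mifflin-St Jeor (male): BMR = 10(96.5) + 6.25(177) − 5(78) + 5 = 965 + 1106.25 − 390 + 5 = 1686.25 kcal/day.
TEE = 1686.25 × 1.375 = 2318.5938 kcal/day.
Required daily deficit = 0.25 × 7700 ÷ 7 = 275 kcal/day.
Target intake = 2318.5938 − 275 = 2043.5938 kcal/day.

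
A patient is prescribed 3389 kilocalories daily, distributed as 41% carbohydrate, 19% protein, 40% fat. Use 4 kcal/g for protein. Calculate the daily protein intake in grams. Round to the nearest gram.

Protein energy = 19% × 3389 = 643.91 kcal.
At 4 kcal/g: 643.91 ÷ 4 = 160.9775 g.

161 g/day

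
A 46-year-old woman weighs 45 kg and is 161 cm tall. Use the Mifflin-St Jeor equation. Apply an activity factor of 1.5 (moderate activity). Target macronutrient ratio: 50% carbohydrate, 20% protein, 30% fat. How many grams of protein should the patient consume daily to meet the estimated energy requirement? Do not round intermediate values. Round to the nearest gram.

Mifflin-St Jeor (female): BMR = 10(45) + 6.25(161) − 5(46) − 161 = 450 + 1006.25 − 230 − 161 = 1065.25 kcal/day.
TEE = 1065.25 × 1.5 = 1597.875 kcal/day.
Protein energy = 20% × 1597.875 = 319.575 kcal.
Protein = 319.575 ÷ 4 kcal/g = 79.8938 g.

80 g/day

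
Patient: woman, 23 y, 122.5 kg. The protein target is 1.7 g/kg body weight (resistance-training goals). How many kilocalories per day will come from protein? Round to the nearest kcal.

833 kcal/day

Protein = 1.7 g/kg × 122.5 kg = 208.25 g/day.
Protein energy = 208.25 g × 4 kcal/g = 833 kcal/day.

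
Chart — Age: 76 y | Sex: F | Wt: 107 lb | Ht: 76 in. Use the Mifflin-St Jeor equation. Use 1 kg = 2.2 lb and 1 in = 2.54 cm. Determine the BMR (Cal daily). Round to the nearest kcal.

Convert to metric: weight = 107 ÷ 2.2 = 48.6364 kg; height = 76 × 2.54 = 193.04 cm.
Mifflin-St Jeor (female): BMR = 10(48.6364) + 6.25(193.04) − 5(76) − 161 = 486.3636 + 1206.5 − 380 − 161 = 1151.8636 kcal/day.

1152 Cal daily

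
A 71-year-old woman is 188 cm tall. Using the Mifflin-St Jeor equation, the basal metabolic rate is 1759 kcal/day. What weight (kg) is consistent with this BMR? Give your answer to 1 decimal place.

110.0 kg

1759 = 10·W + 6.25(188) − 5(71) − 161
10·W = 1759 − 659 = 1100, so W = 110 kg.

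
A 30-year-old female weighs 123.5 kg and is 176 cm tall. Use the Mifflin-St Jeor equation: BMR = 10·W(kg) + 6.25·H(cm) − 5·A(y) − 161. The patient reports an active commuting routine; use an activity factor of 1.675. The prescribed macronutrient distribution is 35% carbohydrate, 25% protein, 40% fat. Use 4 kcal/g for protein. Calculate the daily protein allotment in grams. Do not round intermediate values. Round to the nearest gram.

212 g/day

Mifflin-St Jeor (female): BMR = 10(123.5) + 6.25(176) − 5(30) − 161 = 1235 + 1100 − 150 − 161 = 2024 kcal/day.
TEE = 2024 × 1.675 = 3390.2 kcal/day.
Protein energy = 25% × 3390.2 = 847.55 kcal.
Protein = 847.55 ÷ 4 kcal/g = 211.8875 g.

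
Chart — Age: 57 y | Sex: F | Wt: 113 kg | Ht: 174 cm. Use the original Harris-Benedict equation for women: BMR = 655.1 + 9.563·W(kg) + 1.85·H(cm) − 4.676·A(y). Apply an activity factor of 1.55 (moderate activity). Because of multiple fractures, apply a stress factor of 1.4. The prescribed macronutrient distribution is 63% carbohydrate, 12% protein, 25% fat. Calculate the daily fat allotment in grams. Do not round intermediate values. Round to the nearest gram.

108 g/day

Harris-Benedict: BMR = 655.1 + 9.563(113) + 1.85(174) − 4.676(57) = 1791.087 kcal/day.
TEE = 1791.087 × 1.55 = 2776.1849 kcal/day.
With stress factor 1.4: 2776.1849 × 1.4 = 3886.6588 kcal/day.
Fat energy = 25% × 3886.6588 = 971.6647 kcal.
Fat = 971.6647 ÷ 9 kcal/g = 107.9627 g.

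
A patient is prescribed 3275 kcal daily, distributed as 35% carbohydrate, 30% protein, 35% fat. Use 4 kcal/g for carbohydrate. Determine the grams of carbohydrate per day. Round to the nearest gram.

Carbohydrate energy = 35% × 3275 = 1146.25 kcal.
At 4 kcal/g: 1146.25 ÷ 4 = 286.5625 g.

287 g/day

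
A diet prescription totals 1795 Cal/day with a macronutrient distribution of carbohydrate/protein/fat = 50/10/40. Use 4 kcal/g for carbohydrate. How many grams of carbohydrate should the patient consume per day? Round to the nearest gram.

Carbohydrate energy = 50% × 1795 = 897.5 kcal.
At 4 kcal/g: 897.5 ÷ 4 = 224.375 g.

224 g/day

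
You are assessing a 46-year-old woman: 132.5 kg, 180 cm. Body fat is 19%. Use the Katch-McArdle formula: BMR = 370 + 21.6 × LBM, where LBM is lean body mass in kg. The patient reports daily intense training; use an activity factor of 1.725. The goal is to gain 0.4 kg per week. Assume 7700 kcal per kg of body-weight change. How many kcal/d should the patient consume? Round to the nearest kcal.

5077 kcal/d

LBM = 132.5 × (1 − 0.19) = 107.325 kg. Katch-McArdle: BMR = 370 + 21.6 × 107.325 = 2688.22 kcal/day.
TEE = 2688.22 × 1.725 = 4637.1795 kcal/day.
Required daily surplus = 0.4 × 7700 ÷ 7 = 440 kcal/day.
Target intake = 4637.1795 + 440 = 5077.1795 kcal/day.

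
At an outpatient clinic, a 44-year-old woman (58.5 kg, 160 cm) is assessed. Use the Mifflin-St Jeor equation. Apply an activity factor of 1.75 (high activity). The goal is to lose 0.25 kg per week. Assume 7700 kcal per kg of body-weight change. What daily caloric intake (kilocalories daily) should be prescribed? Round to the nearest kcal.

Mifflin-St Jeor (female): BMR = 10(58.5) + 6.25(160) − 5(44) − 161 = 585 + 1000 − 220 − 161 = 1204 kcal/day.
TEE = 1204 × 1.75 = 2107 kcal/day.
Required daily deficit = 0.25 × 7700 ÷ 7 = 275 kcal/day.
Target intake = 2107 − 275 = 1832 kcal/day.

1832 kilocalories daily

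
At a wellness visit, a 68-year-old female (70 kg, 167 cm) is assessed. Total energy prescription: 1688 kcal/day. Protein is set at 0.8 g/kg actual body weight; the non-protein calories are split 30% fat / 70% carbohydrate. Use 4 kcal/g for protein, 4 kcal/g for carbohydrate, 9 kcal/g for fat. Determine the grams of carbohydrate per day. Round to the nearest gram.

Protein = 0.8 × 70 = 56 g → 56 × 4 = 224 kcal.
Non-protein calories = 1688 − 224 = 1464 kcal.
Fat: 30% × 1464 = 439.2 kcal; carbohydrate: 1024.8 kcal.
Carbohydrate: 1024.8 kcal ÷ 4 kcal/g = 256.2 g.

256 g/day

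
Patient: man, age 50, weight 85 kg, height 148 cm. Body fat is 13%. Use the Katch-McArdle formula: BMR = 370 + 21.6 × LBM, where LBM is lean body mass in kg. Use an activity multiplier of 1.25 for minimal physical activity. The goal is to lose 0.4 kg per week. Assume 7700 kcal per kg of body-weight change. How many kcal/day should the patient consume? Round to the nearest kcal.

LBM = 85 × (1 − 0.13) = 73.95 kg. Katch-McArdle: BMR = 370 + 21.6 × 73.95 = 1967.32 kcal/day.
TEE = 1967.32 × 1.25 = 2459.15 kcal/day.
Required daily deficit = 0.4 × 7700 ÷ 7 = 440 kcal/day.
Target intake = 2459.15 − 440 = 2019.15 kcal/day.

2019 kcal/day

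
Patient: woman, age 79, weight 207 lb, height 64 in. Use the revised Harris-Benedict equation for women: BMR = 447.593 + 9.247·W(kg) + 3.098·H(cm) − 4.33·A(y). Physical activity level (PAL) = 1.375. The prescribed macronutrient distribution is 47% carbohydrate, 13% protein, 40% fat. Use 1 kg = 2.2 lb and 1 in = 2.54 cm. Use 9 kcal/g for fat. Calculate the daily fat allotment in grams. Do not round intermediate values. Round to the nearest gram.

Convert to metric: weight = 207 ÷ 2.2 = 94.0909 kg; height = 64 × 2.54 = 162.56 cm.
Harris-Benedict: BMR = 447.593 + 9.247(94.0909) + 3.098(162.56) − 4.33(79) = 1479.1925 kcal/day.
TEE = 1479.1925 × 1.375 = 2033.8897 kcal/day.
Fat energy = 40% × 2033.8897 = 813.5559 kcal.
Fat = 813.5559 ÷ 9 kcal/g = 90.3951 g.

90 g/day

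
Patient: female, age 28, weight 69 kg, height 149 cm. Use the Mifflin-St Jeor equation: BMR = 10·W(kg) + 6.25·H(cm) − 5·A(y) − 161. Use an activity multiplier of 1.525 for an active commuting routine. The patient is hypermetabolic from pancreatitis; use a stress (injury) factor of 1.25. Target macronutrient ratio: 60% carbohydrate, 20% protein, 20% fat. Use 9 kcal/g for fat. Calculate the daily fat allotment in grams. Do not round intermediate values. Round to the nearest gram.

Mifflin-St Jeor (female): BMR = 10(69) + 6.25(149) − 5(28) − 161 = 690 + 931.25 − 140 − 161 = 1320.25 kcal/day.
TEE = 1320.25 × 1.525 = 2013.3813 kcal/day.
With stress factor 1.25: 2013.3813 × 1.25 = 2516.7266 kcal/day.
Fat energy = 20% × 2516.7266 = 503.3453 kcal.
Fat = 503.3453 ÷ 9 kcal/g = 55.9273 g.

56 g/day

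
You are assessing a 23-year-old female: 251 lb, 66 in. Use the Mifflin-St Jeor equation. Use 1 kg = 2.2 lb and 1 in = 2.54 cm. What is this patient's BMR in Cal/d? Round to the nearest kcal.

1913 Cal/d

Convert to metric: weight = 251 ÷ 2.2 = 114.0909 kg; height = 66 × 2.54 = 167.64 cm.
Mifflin-St Jeor (female): BMR = 10(114.0909) + 6.25(167.64) − 5(23) − 161 = 1140.9091 + 1047.75 − 115 − 161 = 1912.6591 kcal/day.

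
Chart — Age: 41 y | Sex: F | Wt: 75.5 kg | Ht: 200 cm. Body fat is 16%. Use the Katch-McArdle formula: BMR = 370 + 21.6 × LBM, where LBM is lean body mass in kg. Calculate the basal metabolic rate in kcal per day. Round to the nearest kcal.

LBM = 75.5 × (1 − 0.16) = 63.42 kg. Katch-McArdle: BMR = 370 + 21.6 × 63.42 = 1739.872 kcal/day.

1740 kcal per day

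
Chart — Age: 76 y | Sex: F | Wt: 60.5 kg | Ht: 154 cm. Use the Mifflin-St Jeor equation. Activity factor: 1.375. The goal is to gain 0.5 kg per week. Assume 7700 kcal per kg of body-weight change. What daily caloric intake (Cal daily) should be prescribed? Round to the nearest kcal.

Mifflin-St Jeor (female): BMR = 10(60.5) + 6.25(154) − 5(76) − 161 = 605 + 962.5 − 380 − 161 = 1026.5 kcal/day.
TEE = 1026.5 × 1.375 = 1411.4375 kcal/day.
Required daily surplus = 0.5 × 7700 ÷ 7 = 550 kcal/day.
Target intake = 1411.4375 + 550 = 1961.4375 kcal/day.

1961 Cal daily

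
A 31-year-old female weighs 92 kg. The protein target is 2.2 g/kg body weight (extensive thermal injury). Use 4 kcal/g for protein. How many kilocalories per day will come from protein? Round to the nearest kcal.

Protein = 2.2 g/kg × 92 kg = 202.4 g/day.
Protein energy = 202.4 g × 4 kcal/g = 809.6 kcal/day.

810 kcal/day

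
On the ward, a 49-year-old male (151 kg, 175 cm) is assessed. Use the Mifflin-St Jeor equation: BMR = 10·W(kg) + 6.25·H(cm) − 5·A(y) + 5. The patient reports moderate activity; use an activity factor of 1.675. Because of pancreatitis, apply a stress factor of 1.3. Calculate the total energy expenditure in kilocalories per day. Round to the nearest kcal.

5147 kilocalories per day

Mifflin-St Jeor (male): BMR = 10(151) + 6.25(175) − 5(49) + 5 = 1510 + 1093.75 − 245 + 5 = 2363.75 kcal/day.
TEE = BMR × activity factor = 2363.75 × 1.675 = 3959.2813 kcal/day.
Apply stress factor: 3959.2813 × 1.3 = 5147.0656 kcal/day.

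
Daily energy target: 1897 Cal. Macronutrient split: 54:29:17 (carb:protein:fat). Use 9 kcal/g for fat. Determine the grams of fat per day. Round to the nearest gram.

Fat energy = 17% × 1897 = 322.49 kcal.
At 9 kcal/g: 322.49 ÷ 9 = 35.8322 g.

36 g/day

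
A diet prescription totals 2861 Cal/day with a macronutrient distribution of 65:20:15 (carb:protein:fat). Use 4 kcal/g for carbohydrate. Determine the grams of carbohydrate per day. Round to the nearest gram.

Carbohydrate energy = 65% × 2861 = 1859.65 kcal.
At 4 kcal/g: 1859.65 ÷ 4 = 464.9125 g.

465 g/day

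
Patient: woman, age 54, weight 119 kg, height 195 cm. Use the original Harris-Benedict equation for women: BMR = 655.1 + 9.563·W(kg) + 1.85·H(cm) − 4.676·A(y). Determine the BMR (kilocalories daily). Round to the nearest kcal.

1901 kilocalories daily

Harris-Benedict: BMR = 655.1 + 9.563(119) + 1.85(195) − 4.676(54) = 1901.343 kcal/day.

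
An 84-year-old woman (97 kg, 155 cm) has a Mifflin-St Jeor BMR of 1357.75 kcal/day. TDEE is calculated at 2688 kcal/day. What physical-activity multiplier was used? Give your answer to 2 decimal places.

Activity factor = TEE ÷ BMR = 2688 ÷ 1357.75 = 1.98.

1.98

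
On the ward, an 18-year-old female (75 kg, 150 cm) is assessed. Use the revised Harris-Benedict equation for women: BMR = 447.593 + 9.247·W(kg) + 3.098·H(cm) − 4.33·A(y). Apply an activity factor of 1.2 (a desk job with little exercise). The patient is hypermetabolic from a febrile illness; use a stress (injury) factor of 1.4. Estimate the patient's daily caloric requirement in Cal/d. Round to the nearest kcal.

Harris-Benedict: BMR = 447.593 + 9.247(75) + 3.098(150) − 4.33(18) = 1527.878 kcal/day.
TEE = BMR × activity factor = 1527.878 × 1.2 = 1833.4536 kcal/day.
Apply stress factor: 1833.4536 × 1.4 = 2566.835 kcal/day.

2567 Cal/d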